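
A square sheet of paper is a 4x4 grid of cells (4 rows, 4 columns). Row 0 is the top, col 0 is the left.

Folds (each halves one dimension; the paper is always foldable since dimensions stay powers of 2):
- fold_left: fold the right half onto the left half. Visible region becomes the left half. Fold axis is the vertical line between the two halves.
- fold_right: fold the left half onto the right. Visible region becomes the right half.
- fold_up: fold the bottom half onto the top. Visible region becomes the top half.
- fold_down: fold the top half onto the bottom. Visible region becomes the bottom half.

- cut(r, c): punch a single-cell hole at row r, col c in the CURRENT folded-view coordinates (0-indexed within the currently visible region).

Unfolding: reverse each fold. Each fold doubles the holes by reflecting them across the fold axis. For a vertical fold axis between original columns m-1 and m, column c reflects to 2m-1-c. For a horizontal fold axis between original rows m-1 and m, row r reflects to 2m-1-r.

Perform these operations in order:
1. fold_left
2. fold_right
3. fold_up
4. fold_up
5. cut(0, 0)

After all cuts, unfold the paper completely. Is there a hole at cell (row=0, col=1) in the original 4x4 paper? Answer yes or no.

Answer: yes

Derivation:
Op 1 fold_left: fold axis v@2; visible region now rows[0,4) x cols[0,2) = 4x2
Op 2 fold_right: fold axis v@1; visible region now rows[0,4) x cols[1,2) = 4x1
Op 3 fold_up: fold axis h@2; visible region now rows[0,2) x cols[1,2) = 2x1
Op 4 fold_up: fold axis h@1; visible region now rows[0,1) x cols[1,2) = 1x1
Op 5 cut(0, 0): punch at orig (0,1); cuts so far [(0, 1)]; region rows[0,1) x cols[1,2) = 1x1
Unfold 1 (reflect across h@1): 2 holes -> [(0, 1), (1, 1)]
Unfold 2 (reflect across h@2): 4 holes -> [(0, 1), (1, 1), (2, 1), (3, 1)]
Unfold 3 (reflect across v@1): 8 holes -> [(0, 0), (0, 1), (1, 0), (1, 1), (2, 0), (2, 1), (3, 0), (3, 1)]
Unfold 4 (reflect across v@2): 16 holes -> [(0, 0), (0, 1), (0, 2), (0, 3), (1, 0), (1, 1), (1, 2), (1, 3), (2, 0), (2, 1), (2, 2), (2, 3), (3, 0), (3, 1), (3, 2), (3, 3)]
Holes: [(0, 0), (0, 1), (0, 2), (0, 3), (1, 0), (1, 1), (1, 2), (1, 3), (2, 0), (2, 1), (2, 2), (2, 3), (3, 0), (3, 1), (3, 2), (3, 3)]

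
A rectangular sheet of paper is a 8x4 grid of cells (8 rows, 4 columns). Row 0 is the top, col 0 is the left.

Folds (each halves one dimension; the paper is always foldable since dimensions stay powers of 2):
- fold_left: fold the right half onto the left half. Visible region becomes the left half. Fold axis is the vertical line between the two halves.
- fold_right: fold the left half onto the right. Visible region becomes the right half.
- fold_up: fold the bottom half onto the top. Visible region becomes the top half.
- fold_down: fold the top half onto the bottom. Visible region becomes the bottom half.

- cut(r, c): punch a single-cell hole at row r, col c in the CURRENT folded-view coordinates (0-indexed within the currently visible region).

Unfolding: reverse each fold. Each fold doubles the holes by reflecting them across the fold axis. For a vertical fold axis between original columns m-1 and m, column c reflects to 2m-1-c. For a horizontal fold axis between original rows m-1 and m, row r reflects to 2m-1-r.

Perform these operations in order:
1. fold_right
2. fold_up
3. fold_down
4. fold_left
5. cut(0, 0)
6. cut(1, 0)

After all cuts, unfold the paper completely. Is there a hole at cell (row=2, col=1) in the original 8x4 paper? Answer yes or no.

Answer: yes

Derivation:
Op 1 fold_right: fold axis v@2; visible region now rows[0,8) x cols[2,4) = 8x2
Op 2 fold_up: fold axis h@4; visible region now rows[0,4) x cols[2,4) = 4x2
Op 3 fold_down: fold axis h@2; visible region now rows[2,4) x cols[2,4) = 2x2
Op 4 fold_left: fold axis v@3; visible region now rows[2,4) x cols[2,3) = 2x1
Op 5 cut(0, 0): punch at orig (2,2); cuts so far [(2, 2)]; region rows[2,4) x cols[2,3) = 2x1
Op 6 cut(1, 0): punch at orig (3,2); cuts so far [(2, 2), (3, 2)]; region rows[2,4) x cols[2,3) = 2x1
Unfold 1 (reflect across v@3): 4 holes -> [(2, 2), (2, 3), (3, 2), (3, 3)]
Unfold 2 (reflect across h@2): 8 holes -> [(0, 2), (0, 3), (1, 2), (1, 3), (2, 2), (2, 3), (3, 2), (3, 3)]
Unfold 3 (reflect across h@4): 16 holes -> [(0, 2), (0, 3), (1, 2), (1, 3), (2, 2), (2, 3), (3, 2), (3, 3), (4, 2), (4, 3), (5, 2), (5, 3), (6, 2), (6, 3), (7, 2), (7, 3)]
Unfold 4 (reflect across v@2): 32 holes -> [(0, 0), (0, 1), (0, 2), (0, 3), (1, 0), (1, 1), (1, 2), (1, 3), (2, 0), (2, 1), (2, 2), (2, 3), (3, 0), (3, 1), (3, 2), (3, 3), (4, 0), (4, 1), (4, 2), (4, 3), (5, 0), (5, 1), (5, 2), (5, 3), (6, 0), (6, 1), (6, 2), (6, 3), (7, 0), (7, 1), (7, 2), (7, 3)]
Holes: [(0, 0), (0, 1), (0, 2), (0, 3), (1, 0), (1, 1), (1, 2), (1, 3), (2, 0), (2, 1), (2, 2), (2, 3), (3, 0), (3, 1), (3, 2), (3, 3), (4, 0), (4, 1), (4, 2), (4, 3), (5, 0), (5, 1), (5, 2), (5, 3), (6, 0), (6, 1), (6, 2), (6, 3), (7, 0), (7, 1), (7, 2), (7, 3)]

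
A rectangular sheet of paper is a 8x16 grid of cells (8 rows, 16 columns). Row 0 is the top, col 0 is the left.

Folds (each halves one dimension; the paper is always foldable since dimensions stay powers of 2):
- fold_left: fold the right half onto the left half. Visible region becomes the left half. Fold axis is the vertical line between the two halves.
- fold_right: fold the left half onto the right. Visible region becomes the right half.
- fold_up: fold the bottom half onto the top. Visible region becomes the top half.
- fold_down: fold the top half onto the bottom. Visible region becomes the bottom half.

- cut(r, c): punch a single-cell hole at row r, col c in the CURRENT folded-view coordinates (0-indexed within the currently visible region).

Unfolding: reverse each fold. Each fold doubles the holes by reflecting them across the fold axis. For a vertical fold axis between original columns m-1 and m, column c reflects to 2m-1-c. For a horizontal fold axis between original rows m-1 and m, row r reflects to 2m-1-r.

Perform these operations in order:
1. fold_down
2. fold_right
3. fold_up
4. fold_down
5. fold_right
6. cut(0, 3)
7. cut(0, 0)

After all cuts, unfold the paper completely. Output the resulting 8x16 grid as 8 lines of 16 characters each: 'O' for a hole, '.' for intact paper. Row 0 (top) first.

Answer: O..OO..OO..OO..O
O..OO..OO..OO..O
O..OO..OO..OO..O
O..OO..OO..OO..O
O..OO..OO..OO..O
O..OO..OO..OO..O
O..OO..OO..OO..O
O..OO..OO..OO..O

Derivation:
Op 1 fold_down: fold axis h@4; visible region now rows[4,8) x cols[0,16) = 4x16
Op 2 fold_right: fold axis v@8; visible region now rows[4,8) x cols[8,16) = 4x8
Op 3 fold_up: fold axis h@6; visible region now rows[4,6) x cols[8,16) = 2x8
Op 4 fold_down: fold axis h@5; visible region now rows[5,6) x cols[8,16) = 1x8
Op 5 fold_right: fold axis v@12; visible region now rows[5,6) x cols[12,16) = 1x4
Op 6 cut(0, 3): punch at orig (5,15); cuts so far [(5, 15)]; region rows[5,6) x cols[12,16) = 1x4
Op 7 cut(0, 0): punch at orig (5,12); cuts so far [(5, 12), (5, 15)]; region rows[5,6) x cols[12,16) = 1x4
Unfold 1 (reflect across v@12): 4 holes -> [(5, 8), (5, 11), (5, 12), (5, 15)]
Unfold 2 (reflect across h@5): 8 holes -> [(4, 8), (4, 11), (4, 12), (4, 15), (5, 8), (5, 11), (5, 12), (5, 15)]
Unfold 3 (reflect across h@6): 16 holes -> [(4, 8), (4, 11), (4, 12), (4, 15), (5, 8), (5, 11), (5, 12), (5, 15), (6, 8), (6, 11), (6, 12), (6, 15), (7, 8), (7, 11), (7, 12), (7, 15)]
Unfold 4 (reflect across v@8): 32 holes -> [(4, 0), (4, 3), (4, 4), (4, 7), (4, 8), (4, 11), (4, 12), (4, 15), (5, 0), (5, 3), (5, 4), (5, 7), (5, 8), (5, 11), (5, 12), (5, 15), (6, 0), (6, 3), (6, 4), (6, 7), (6, 8), (6, 11), (6, 12), (6, 15), (7, 0), (7, 3), (7, 4), (7, 7), (7, 8), (7, 11), (7, 12), (7, 15)]
Unfold 5 (reflect across h@4): 64 holes -> [(0, 0), (0, 3), (0, 4), (0, 7), (0, 8), (0, 11), (0, 12), (0, 15), (1, 0), (1, 3), (1, 4), (1, 7), (1, 8), (1, 11), (1, 12), (1, 15), (2, 0), (2, 3), (2, 4), (2, 7), (2, 8), (2, 11), (2, 12), (2, 15), (3, 0), (3, 3), (3, 4), (3, 7), (3, 8), (3, 11), (3, 12), (3, 15), (4, 0), (4, 3), (4, 4), (4, 7), (4, 8), (4, 11), (4, 12), (4, 15), (5, 0), (5, 3), (5, 4), (5, 7), (5, 8), (5, 11), (5, 12), (5, 15), (6, 0), (6, 3), (6, 4), (6, 7), (6, 8), (6, 11), (6, 12), (6, 15), (7, 0), (7, 3), (7, 4), (7, 7), (7, 8), (7, 11), (7, 12), (7, 15)]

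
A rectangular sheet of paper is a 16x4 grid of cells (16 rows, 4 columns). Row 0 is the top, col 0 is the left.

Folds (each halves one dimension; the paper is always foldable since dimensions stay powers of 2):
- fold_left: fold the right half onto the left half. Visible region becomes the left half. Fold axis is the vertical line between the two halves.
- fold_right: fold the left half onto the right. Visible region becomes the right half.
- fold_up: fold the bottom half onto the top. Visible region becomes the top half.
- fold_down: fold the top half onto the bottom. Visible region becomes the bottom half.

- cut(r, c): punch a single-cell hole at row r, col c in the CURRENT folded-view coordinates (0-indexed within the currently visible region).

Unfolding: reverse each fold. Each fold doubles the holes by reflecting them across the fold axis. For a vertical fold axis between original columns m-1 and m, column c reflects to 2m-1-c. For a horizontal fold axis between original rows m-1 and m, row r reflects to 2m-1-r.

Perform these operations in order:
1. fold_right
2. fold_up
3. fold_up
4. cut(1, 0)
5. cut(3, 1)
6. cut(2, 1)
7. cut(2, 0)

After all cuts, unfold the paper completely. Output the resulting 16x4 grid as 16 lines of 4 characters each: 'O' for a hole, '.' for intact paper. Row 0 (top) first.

Answer: ....
.OO.
OOOO
O..O
O..O
OOOO
.OO.
....
....
.OO.
OOOO
O..O
O..O
OOOO
.OO.
....

Derivation:
Op 1 fold_right: fold axis v@2; visible region now rows[0,16) x cols[2,4) = 16x2
Op 2 fold_up: fold axis h@8; visible region now rows[0,8) x cols[2,4) = 8x2
Op 3 fold_up: fold axis h@4; visible region now rows[0,4) x cols[2,4) = 4x2
Op 4 cut(1, 0): punch at orig (1,2); cuts so far [(1, 2)]; region rows[0,4) x cols[2,4) = 4x2
Op 5 cut(3, 1): punch at orig (3,3); cuts so far [(1, 2), (3, 3)]; region rows[0,4) x cols[2,4) = 4x2
Op 6 cut(2, 1): punch at orig (2,3); cuts so far [(1, 2), (2, 3), (3, 3)]; region rows[0,4) x cols[2,4) = 4x2
Op 7 cut(2, 0): punch at orig (2,2); cuts so far [(1, 2), (2, 2), (2, 3), (3, 3)]; region rows[0,4) x cols[2,4) = 4x2
Unfold 1 (reflect across h@4): 8 holes -> [(1, 2), (2, 2), (2, 3), (3, 3), (4, 3), (5, 2), (5, 3), (6, 2)]
Unfold 2 (reflect across h@8): 16 holes -> [(1, 2), (2, 2), (2, 3), (3, 3), (4, 3), (5, 2), (5, 3), (6, 2), (9, 2), (10, 2), (10, 3), (11, 3), (12, 3), (13, 2), (13, 3), (14, 2)]
Unfold 3 (reflect across v@2): 32 holes -> [(1, 1), (1, 2), (2, 0), (2, 1), (2, 2), (2, 3), (3, 0), (3, 3), (4, 0), (4, 3), (5, 0), (5, 1), (5, 2), (5, 3), (6, 1), (6, 2), (9, 1), (9, 2), (10, 0), (10, 1), (10, 2), (10, 3), (11, 0), (11, 3), (12, 0), (12, 3), (13, 0), (13, 1), (13, 2), (13, 3), (14, 1), (14, 2)]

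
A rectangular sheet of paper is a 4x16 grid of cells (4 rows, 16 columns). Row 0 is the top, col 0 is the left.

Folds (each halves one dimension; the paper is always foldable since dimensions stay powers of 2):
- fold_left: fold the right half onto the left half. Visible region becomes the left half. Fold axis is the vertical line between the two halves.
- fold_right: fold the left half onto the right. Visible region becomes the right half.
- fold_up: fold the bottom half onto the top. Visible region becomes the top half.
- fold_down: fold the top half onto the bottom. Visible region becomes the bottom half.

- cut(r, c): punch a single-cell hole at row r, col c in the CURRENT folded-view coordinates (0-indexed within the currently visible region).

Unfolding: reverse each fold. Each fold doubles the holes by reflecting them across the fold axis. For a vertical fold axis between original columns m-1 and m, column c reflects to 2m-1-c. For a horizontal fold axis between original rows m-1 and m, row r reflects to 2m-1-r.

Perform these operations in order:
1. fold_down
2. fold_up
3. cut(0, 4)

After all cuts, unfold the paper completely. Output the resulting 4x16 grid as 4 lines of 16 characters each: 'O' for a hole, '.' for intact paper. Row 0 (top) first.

Answer: ....O...........
....O...........
....O...........
....O...........

Derivation:
Op 1 fold_down: fold axis h@2; visible region now rows[2,4) x cols[0,16) = 2x16
Op 2 fold_up: fold axis h@3; visible region now rows[2,3) x cols[0,16) = 1x16
Op 3 cut(0, 4): punch at orig (2,4); cuts so far [(2, 4)]; region rows[2,3) x cols[0,16) = 1x16
Unfold 1 (reflect across h@3): 2 holes -> [(2, 4), (3, 4)]
Unfold 2 (reflect across h@2): 4 holes -> [(0, 4), (1, 4), (2, 4), (3, 4)]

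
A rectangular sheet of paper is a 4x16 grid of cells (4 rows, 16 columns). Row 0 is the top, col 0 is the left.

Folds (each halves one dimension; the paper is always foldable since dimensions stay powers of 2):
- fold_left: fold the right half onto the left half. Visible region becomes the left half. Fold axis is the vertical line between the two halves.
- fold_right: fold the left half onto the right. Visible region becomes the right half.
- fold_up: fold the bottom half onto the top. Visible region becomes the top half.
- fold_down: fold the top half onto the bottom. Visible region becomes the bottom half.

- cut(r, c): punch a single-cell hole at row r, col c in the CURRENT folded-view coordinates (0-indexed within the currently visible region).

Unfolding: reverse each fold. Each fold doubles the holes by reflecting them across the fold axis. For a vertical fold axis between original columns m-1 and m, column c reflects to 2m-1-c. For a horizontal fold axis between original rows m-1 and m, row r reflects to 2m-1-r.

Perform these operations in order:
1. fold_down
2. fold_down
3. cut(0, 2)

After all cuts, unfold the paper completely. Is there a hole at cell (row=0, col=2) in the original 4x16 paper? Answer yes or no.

Answer: yes

Derivation:
Op 1 fold_down: fold axis h@2; visible region now rows[2,4) x cols[0,16) = 2x16
Op 2 fold_down: fold axis h@3; visible region now rows[3,4) x cols[0,16) = 1x16
Op 3 cut(0, 2): punch at orig (3,2); cuts so far [(3, 2)]; region rows[3,4) x cols[0,16) = 1x16
Unfold 1 (reflect across h@3): 2 holes -> [(2, 2), (3, 2)]
Unfold 2 (reflect across h@2): 4 holes -> [(0, 2), (1, 2), (2, 2), (3, 2)]
Holes: [(0, 2), (1, 2), (2, 2), (3, 2)]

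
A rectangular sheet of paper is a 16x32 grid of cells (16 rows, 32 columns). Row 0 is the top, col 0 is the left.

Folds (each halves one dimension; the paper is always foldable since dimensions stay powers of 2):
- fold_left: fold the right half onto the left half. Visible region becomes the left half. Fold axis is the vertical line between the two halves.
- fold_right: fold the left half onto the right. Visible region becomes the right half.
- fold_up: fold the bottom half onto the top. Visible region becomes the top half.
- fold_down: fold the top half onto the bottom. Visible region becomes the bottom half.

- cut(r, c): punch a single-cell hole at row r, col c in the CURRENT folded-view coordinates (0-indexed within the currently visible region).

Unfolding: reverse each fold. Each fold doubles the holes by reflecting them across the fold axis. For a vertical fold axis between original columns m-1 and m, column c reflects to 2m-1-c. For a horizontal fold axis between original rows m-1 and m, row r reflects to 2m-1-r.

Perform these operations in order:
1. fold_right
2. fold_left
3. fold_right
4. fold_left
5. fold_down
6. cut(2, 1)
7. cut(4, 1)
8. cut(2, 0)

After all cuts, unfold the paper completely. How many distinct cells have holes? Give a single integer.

Op 1 fold_right: fold axis v@16; visible region now rows[0,16) x cols[16,32) = 16x16
Op 2 fold_left: fold axis v@24; visible region now rows[0,16) x cols[16,24) = 16x8
Op 3 fold_right: fold axis v@20; visible region now rows[0,16) x cols[20,24) = 16x4
Op 4 fold_left: fold axis v@22; visible region now rows[0,16) x cols[20,22) = 16x2
Op 5 fold_down: fold axis h@8; visible region now rows[8,16) x cols[20,22) = 8x2
Op 6 cut(2, 1): punch at orig (10,21); cuts so far [(10, 21)]; region rows[8,16) x cols[20,22) = 8x2
Op 7 cut(4, 1): punch at orig (12,21); cuts so far [(10, 21), (12, 21)]; region rows[8,16) x cols[20,22) = 8x2
Op 8 cut(2, 0): punch at orig (10,20); cuts so far [(10, 20), (10, 21), (12, 21)]; region rows[8,16) x cols[20,22) = 8x2
Unfold 1 (reflect across h@8): 6 holes -> [(3, 21), (5, 20), (5, 21), (10, 20), (10, 21), (12, 21)]
Unfold 2 (reflect across v@22): 12 holes -> [(3, 21), (3, 22), (5, 20), (5, 21), (5, 22), (5, 23), (10, 20), (10, 21), (10, 22), (10, 23), (12, 21), (12, 22)]
Unfold 3 (reflect across v@20): 24 holes -> [(3, 17), (3, 18), (3, 21), (3, 22), (5, 16), (5, 17), (5, 18), (5, 19), (5, 20), (5, 21), (5, 22), (5, 23), (10, 16), (10, 17), (10, 18), (10, 19), (10, 20), (10, 21), (10, 22), (10, 23), (12, 17), (12, 18), (12, 21), (12, 22)]
Unfold 4 (reflect across v@24): 48 holes -> [(3, 17), (3, 18), (3, 21), (3, 22), (3, 25), (3, 26), (3, 29), (3, 30), (5, 16), (5, 17), (5, 18), (5, 19), (5, 20), (5, 21), (5, 22), (5, 23), (5, 24), (5, 25), (5, 26), (5, 27), (5, 28), (5, 29), (5, 30), (5, 31), (10, 16), (10, 17), (10, 18), (10, 19), (10, 20), (10, 21), (10, 22), (10, 23), (10, 24), (10, 25), (10, 26), (10, 27), (10, 28), (10, 29), (10, 30), (10, 31), (12, 17), (12, 18), (12, 21), (12, 22), (12, 25), (12, 26), (12, 29), (12, 30)]
Unfold 5 (reflect across v@16): 96 holes -> [(3, 1), (3, 2), (3, 5), (3, 6), (3, 9), (3, 10), (3, 13), (3, 14), (3, 17), (3, 18), (3, 21), (3, 22), (3, 25), (3, 26), (3, 29), (3, 30), (5, 0), (5, 1), (5, 2), (5, 3), (5, 4), (5, 5), (5, 6), (5, 7), (5, 8), (5, 9), (5, 10), (5, 11), (5, 12), (5, 13), (5, 14), (5, 15), (5, 16), (5, 17), (5, 18), (5, 19), (5, 20), (5, 21), (5, 22), (5, 23), (5, 24), (5, 25), (5, 26), (5, 27), (5, 28), (5, 29), (5, 30), (5, 31), (10, 0), (10, 1), (10, 2), (10, 3), (10, 4), (10, 5), (10, 6), (10, 7), (10, 8), (10, 9), (10, 10), (10, 11), (10, 12), (10, 13), (10, 14), (10, 15), (10, 16), (10, 17), (10, 18), (10, 19), (10, 20), (10, 21), (10, 22), (10, 23), (10, 24), (10, 25), (10, 26), (10, 27), (10, 28), (10, 29), (10, 30), (10, 31), (12, 1), (12, 2), (12, 5), (12, 6), (12, 9), (12, 10), (12, 13), (12, 14), (12, 17), (12, 18), (12, 21), (12, 22), (12, 25), (12, 26), (12, 29), (12, 30)]

Answer: 96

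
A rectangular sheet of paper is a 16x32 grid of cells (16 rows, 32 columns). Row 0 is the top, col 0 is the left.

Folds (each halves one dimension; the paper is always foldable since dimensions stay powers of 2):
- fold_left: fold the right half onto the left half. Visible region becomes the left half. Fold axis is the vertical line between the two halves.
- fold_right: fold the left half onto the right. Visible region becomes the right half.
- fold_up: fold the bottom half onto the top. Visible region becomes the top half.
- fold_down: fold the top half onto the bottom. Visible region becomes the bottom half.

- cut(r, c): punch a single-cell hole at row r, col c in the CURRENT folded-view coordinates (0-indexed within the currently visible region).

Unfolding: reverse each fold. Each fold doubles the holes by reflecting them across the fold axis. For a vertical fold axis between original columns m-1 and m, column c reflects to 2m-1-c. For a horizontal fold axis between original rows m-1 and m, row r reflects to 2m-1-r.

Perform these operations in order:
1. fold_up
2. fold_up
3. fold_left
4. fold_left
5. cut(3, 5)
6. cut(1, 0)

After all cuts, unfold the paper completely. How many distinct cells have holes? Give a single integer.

Op 1 fold_up: fold axis h@8; visible region now rows[0,8) x cols[0,32) = 8x32
Op 2 fold_up: fold axis h@4; visible region now rows[0,4) x cols[0,32) = 4x32
Op 3 fold_left: fold axis v@16; visible region now rows[0,4) x cols[0,16) = 4x16
Op 4 fold_left: fold axis v@8; visible region now rows[0,4) x cols[0,8) = 4x8
Op 5 cut(3, 5): punch at orig (3,5); cuts so far [(3, 5)]; region rows[0,4) x cols[0,8) = 4x8
Op 6 cut(1, 0): punch at orig (1,0); cuts so far [(1, 0), (3, 5)]; region rows[0,4) x cols[0,8) = 4x8
Unfold 1 (reflect across v@8): 4 holes -> [(1, 0), (1, 15), (3, 5), (3, 10)]
Unfold 2 (reflect across v@16): 8 holes -> [(1, 0), (1, 15), (1, 16), (1, 31), (3, 5), (3, 10), (3, 21), (3, 26)]
Unfold 3 (reflect across h@4): 16 holes -> [(1, 0), (1, 15), (1, 16), (1, 31), (3, 5), (3, 10), (3, 21), (3, 26), (4, 5), (4, 10), (4, 21), (4, 26), (6, 0), (6, 15), (6, 16), (6, 31)]
Unfold 4 (reflect across h@8): 32 holes -> [(1, 0), (1, 15), (1, 16), (1, 31), (3, 5), (3, 10), (3, 21), (3, 26), (4, 5), (4, 10), (4, 21), (4, 26), (6, 0), (6, 15), (6, 16), (6, 31), (9, 0), (9, 15), (9, 16), (9, 31), (11, 5), (11, 10), (11, 21), (11, 26), (12, 5), (12, 10), (12, 21), (12, 26), (14, 0), (14, 15), (14, 16), (14, 31)]

Answer: 32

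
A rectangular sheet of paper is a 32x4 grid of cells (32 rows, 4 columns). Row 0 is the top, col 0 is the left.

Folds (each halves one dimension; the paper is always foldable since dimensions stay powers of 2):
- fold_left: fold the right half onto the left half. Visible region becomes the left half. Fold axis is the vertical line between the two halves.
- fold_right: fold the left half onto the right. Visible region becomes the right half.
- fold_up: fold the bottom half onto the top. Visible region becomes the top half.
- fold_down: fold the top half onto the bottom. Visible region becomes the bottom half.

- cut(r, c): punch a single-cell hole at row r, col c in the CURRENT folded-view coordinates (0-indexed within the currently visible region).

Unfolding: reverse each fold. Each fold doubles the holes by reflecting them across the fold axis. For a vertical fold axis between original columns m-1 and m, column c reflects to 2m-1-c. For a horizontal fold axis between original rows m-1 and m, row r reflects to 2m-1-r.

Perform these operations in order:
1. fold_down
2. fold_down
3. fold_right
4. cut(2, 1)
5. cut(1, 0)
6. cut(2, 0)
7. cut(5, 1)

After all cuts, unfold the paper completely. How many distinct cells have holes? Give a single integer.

Answer: 32

Derivation:
Op 1 fold_down: fold axis h@16; visible region now rows[16,32) x cols[0,4) = 16x4
Op 2 fold_down: fold axis h@24; visible region now rows[24,32) x cols[0,4) = 8x4
Op 3 fold_right: fold axis v@2; visible region now rows[24,32) x cols[2,4) = 8x2
Op 4 cut(2, 1): punch at orig (26,3); cuts so far [(26, 3)]; region rows[24,32) x cols[2,4) = 8x2
Op 5 cut(1, 0): punch at orig (25,2); cuts so far [(25, 2), (26, 3)]; region rows[24,32) x cols[2,4) = 8x2
Op 6 cut(2, 0): punch at orig (26,2); cuts so far [(25, 2), (26, 2), (26, 3)]; region rows[24,32) x cols[2,4) = 8x2
Op 7 cut(5, 1): punch at orig (29,3); cuts so far [(25, 2), (26, 2), (26, 3), (29, 3)]; region rows[24,32) x cols[2,4) = 8x2
Unfold 1 (reflect across v@2): 8 holes -> [(25, 1), (25, 2), (26, 0), (26, 1), (26, 2), (26, 3), (29, 0), (29, 3)]
Unfold 2 (reflect across h@24): 16 holes -> [(18, 0), (18, 3), (21, 0), (21, 1), (21, 2), (21, 3), (22, 1), (22, 2), (25, 1), (25, 2), (26, 0), (26, 1), (26, 2), (26, 3), (29, 0), (29, 3)]
Unfold 3 (reflect across h@16): 32 holes -> [(2, 0), (2, 3), (5, 0), (5, 1), (5, 2), (5, 3), (6, 1), (6, 2), (9, 1), (9, 2), (10, 0), (10, 1), (10, 2), (10, 3), (13, 0), (13, 3), (18, 0), (18, 3), (21, 0), (21, 1), (21, 2), (21, 3), (22, 1), (22, 2), (25, 1), (25, 2), (26, 0), (26, 1), (26, 2), (26, 3), (29, 0), (29, 3)]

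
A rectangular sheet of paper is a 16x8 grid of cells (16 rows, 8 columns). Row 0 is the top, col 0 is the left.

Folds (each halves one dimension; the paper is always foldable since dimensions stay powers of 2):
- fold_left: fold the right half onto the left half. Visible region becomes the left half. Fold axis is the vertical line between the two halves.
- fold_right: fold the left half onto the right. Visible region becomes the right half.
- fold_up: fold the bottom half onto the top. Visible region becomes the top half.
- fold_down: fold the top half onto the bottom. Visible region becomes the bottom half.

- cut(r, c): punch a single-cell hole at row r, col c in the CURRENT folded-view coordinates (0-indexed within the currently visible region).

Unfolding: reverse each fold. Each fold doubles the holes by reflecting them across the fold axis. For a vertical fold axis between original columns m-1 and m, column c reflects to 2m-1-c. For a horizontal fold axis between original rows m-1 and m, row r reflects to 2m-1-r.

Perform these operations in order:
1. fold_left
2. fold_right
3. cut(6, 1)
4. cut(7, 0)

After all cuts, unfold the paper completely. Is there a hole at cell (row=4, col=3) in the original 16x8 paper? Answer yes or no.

Op 1 fold_left: fold axis v@4; visible region now rows[0,16) x cols[0,4) = 16x4
Op 2 fold_right: fold axis v@2; visible region now rows[0,16) x cols[2,4) = 16x2
Op 3 cut(6, 1): punch at orig (6,3); cuts so far [(6, 3)]; region rows[0,16) x cols[2,4) = 16x2
Op 4 cut(7, 0): punch at orig (7,2); cuts so far [(6, 3), (7, 2)]; region rows[0,16) x cols[2,4) = 16x2
Unfold 1 (reflect across v@2): 4 holes -> [(6, 0), (6, 3), (7, 1), (7, 2)]
Unfold 2 (reflect across v@4): 8 holes -> [(6, 0), (6, 3), (6, 4), (6, 7), (7, 1), (7, 2), (7, 5), (7, 6)]
Holes: [(6, 0), (6, 3), (6, 4), (6, 7), (7, 1), (7, 2), (7, 5), (7, 6)]

Answer: no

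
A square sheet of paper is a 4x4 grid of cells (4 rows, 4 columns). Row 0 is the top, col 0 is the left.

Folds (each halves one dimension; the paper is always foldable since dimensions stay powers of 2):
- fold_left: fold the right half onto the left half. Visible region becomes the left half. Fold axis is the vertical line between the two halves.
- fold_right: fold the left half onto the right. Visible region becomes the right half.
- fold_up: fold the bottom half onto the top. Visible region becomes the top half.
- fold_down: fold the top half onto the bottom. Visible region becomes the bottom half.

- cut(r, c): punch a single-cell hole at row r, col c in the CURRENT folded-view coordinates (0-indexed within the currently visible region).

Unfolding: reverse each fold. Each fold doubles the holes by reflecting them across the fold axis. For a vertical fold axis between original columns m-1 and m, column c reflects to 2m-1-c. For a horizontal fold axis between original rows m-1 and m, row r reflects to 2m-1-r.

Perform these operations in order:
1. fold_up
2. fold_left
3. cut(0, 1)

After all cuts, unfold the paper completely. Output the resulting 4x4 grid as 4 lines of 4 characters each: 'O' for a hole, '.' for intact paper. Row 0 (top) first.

Op 1 fold_up: fold axis h@2; visible region now rows[0,2) x cols[0,4) = 2x4
Op 2 fold_left: fold axis v@2; visible region now rows[0,2) x cols[0,2) = 2x2
Op 3 cut(0, 1): punch at orig (0,1); cuts so far [(0, 1)]; region rows[0,2) x cols[0,2) = 2x2
Unfold 1 (reflect across v@2): 2 holes -> [(0, 1), (0, 2)]
Unfold 2 (reflect across h@2): 4 holes -> [(0, 1), (0, 2), (3, 1), (3, 2)]

Answer: .OO.
....
....
.OO.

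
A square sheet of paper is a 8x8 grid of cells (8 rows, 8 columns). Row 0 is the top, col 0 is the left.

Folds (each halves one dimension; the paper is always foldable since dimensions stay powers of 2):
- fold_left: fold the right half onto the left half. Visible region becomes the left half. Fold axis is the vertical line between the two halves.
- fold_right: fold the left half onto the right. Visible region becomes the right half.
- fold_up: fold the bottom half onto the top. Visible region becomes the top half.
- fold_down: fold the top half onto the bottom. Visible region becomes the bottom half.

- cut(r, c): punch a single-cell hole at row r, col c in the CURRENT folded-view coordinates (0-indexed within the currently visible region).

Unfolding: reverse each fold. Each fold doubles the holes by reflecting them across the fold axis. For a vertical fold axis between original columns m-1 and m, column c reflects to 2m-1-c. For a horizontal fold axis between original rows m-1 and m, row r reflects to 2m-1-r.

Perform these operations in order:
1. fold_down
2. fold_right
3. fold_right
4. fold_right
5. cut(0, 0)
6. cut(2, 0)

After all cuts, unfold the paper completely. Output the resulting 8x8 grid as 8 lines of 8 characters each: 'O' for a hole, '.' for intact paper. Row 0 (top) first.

Op 1 fold_down: fold axis h@4; visible region now rows[4,8) x cols[0,8) = 4x8
Op 2 fold_right: fold axis v@4; visible region now rows[4,8) x cols[4,8) = 4x4
Op 3 fold_right: fold axis v@6; visible region now rows[4,8) x cols[6,8) = 4x2
Op 4 fold_right: fold axis v@7; visible region now rows[4,8) x cols[7,8) = 4x1
Op 5 cut(0, 0): punch at orig (4,7); cuts so far [(4, 7)]; region rows[4,8) x cols[7,8) = 4x1
Op 6 cut(2, 0): punch at orig (6,7); cuts so far [(4, 7), (6, 7)]; region rows[4,8) x cols[7,8) = 4x1
Unfold 1 (reflect across v@7): 4 holes -> [(4, 6), (4, 7), (6, 6), (6, 7)]
Unfold 2 (reflect across v@6): 8 holes -> [(4, 4), (4, 5), (4, 6), (4, 7), (6, 4), (6, 5), (6, 6), (6, 7)]
Unfold 3 (reflect across v@4): 16 holes -> [(4, 0), (4, 1), (4, 2), (4, 3), (4, 4), (4, 5), (4, 6), (4, 7), (6, 0), (6, 1), (6, 2), (6, 3), (6, 4), (6, 5), (6, 6), (6, 7)]
Unfold 4 (reflect across h@4): 32 holes -> [(1, 0), (1, 1), (1, 2), (1, 3), (1, 4), (1, 5), (1, 6), (1, 7), (3, 0), (3, 1), (3, 2), (3, 3), (3, 4), (3, 5), (3, 6), (3, 7), (4, 0), (4, 1), (4, 2), (4, 3), (4, 4), (4, 5), (4, 6), (4, 7), (6, 0), (6, 1), (6, 2), (6, 3), (6, 4), (6, 5), (6, 6), (6, 7)]

Answer: ........
OOOOOOOO
........
OOOOOOOO
OOOOOOOO
........
OOOOOOOO
........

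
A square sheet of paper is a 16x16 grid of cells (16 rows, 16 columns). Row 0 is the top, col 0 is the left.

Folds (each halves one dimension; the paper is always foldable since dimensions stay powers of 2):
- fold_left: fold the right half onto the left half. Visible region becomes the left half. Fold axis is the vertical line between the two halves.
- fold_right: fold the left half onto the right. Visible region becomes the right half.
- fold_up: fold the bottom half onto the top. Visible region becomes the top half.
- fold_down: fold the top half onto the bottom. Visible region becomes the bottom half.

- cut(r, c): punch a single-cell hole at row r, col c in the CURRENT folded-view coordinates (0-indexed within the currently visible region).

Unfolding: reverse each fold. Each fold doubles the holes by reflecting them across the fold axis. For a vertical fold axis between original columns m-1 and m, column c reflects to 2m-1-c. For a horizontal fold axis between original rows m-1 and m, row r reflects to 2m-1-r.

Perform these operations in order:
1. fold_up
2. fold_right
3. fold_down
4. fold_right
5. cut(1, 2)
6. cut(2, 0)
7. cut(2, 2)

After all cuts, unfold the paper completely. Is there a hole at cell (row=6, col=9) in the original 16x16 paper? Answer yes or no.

Op 1 fold_up: fold axis h@8; visible region now rows[0,8) x cols[0,16) = 8x16
Op 2 fold_right: fold axis v@8; visible region now rows[0,8) x cols[8,16) = 8x8
Op 3 fold_down: fold axis h@4; visible region now rows[4,8) x cols[8,16) = 4x8
Op 4 fold_right: fold axis v@12; visible region now rows[4,8) x cols[12,16) = 4x4
Op 5 cut(1, 2): punch at orig (5,14); cuts so far [(5, 14)]; region rows[4,8) x cols[12,16) = 4x4
Op 6 cut(2, 0): punch at orig (6,12); cuts so far [(5, 14), (6, 12)]; region rows[4,8) x cols[12,16) = 4x4
Op 7 cut(2, 2): punch at orig (6,14); cuts so far [(5, 14), (6, 12), (6, 14)]; region rows[4,8) x cols[12,16) = 4x4
Unfold 1 (reflect across v@12): 6 holes -> [(5, 9), (5, 14), (6, 9), (6, 11), (6, 12), (6, 14)]
Unfold 2 (reflect across h@4): 12 holes -> [(1, 9), (1, 11), (1, 12), (1, 14), (2, 9), (2, 14), (5, 9), (5, 14), (6, 9), (6, 11), (6, 12), (6, 14)]
Unfold 3 (reflect across v@8): 24 holes -> [(1, 1), (1, 3), (1, 4), (1, 6), (1, 9), (1, 11), (1, 12), (1, 14), (2, 1), (2, 6), (2, 9), (2, 14), (5, 1), (5, 6), (5, 9), (5, 14), (6, 1), (6, 3), (6, 4), (6, 6), (6, 9), (6, 11), (6, 12), (6, 14)]
Unfold 4 (reflect across h@8): 48 holes -> [(1, 1), (1, 3), (1, 4), (1, 6), (1, 9), (1, 11), (1, 12), (1, 14), (2, 1), (2, 6), (2, 9), (2, 14), (5, 1), (5, 6), (5, 9), (5, 14), (6, 1), (6, 3), (6, 4), (6, 6), (6, 9), (6, 11), (6, 12), (6, 14), (9, 1), (9, 3), (9, 4), (9, 6), (9, 9), (9, 11), (9, 12), (9, 14), (10, 1), (10, 6), (10, 9), (10, 14), (13, 1), (13, 6), (13, 9), (13, 14), (14, 1), (14, 3), (14, 4), (14, 6), (14, 9), (14, 11), (14, 12), (14, 14)]
Holes: [(1, 1), (1, 3), (1, 4), (1, 6), (1, 9), (1, 11), (1, 12), (1, 14), (2, 1), (2, 6), (2, 9), (2, 14), (5, 1), (5, 6), (5, 9), (5, 14), (6, 1), (6, 3), (6, 4), (6, 6), (6, 9), (6, 11), (6, 12), (6, 14), (9, 1), (9, 3), (9, 4), (9, 6), (9, 9), (9, 11), (9, 12), (9, 14), (10, 1), (10, 6), (10, 9), (10, 14), (13, 1), (13, 6), (13, 9), (13, 14), (14, 1), (14, 3), (14, 4), (14, 6), (14, 9), (14, 11), (14, 12), (14, 14)]

Answer: yes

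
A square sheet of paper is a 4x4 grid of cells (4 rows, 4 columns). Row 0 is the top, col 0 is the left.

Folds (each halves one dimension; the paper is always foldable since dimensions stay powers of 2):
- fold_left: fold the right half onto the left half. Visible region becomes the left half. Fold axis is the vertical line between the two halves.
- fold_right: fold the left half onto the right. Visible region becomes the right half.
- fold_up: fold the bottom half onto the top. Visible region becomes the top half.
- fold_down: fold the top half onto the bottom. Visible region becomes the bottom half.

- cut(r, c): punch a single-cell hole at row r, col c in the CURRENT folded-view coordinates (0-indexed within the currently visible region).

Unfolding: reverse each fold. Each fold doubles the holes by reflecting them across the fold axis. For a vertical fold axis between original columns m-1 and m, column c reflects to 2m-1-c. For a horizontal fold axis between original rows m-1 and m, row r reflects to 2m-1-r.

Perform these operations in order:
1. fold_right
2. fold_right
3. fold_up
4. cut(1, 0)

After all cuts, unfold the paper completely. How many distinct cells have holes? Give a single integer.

Op 1 fold_right: fold axis v@2; visible region now rows[0,4) x cols[2,4) = 4x2
Op 2 fold_right: fold axis v@3; visible region now rows[0,4) x cols[3,4) = 4x1
Op 3 fold_up: fold axis h@2; visible region now rows[0,2) x cols[3,4) = 2x1
Op 4 cut(1, 0): punch at orig (1,3); cuts so far [(1, 3)]; region rows[0,2) x cols[3,4) = 2x1
Unfold 1 (reflect across h@2): 2 holes -> [(1, 3), (2, 3)]
Unfold 2 (reflect across v@3): 4 holes -> [(1, 2), (1, 3), (2, 2), (2, 3)]
Unfold 3 (reflect across v@2): 8 holes -> [(1, 0), (1, 1), (1, 2), (1, 3), (2, 0), (2, 1), (2, 2), (2, 3)]

Answer: 8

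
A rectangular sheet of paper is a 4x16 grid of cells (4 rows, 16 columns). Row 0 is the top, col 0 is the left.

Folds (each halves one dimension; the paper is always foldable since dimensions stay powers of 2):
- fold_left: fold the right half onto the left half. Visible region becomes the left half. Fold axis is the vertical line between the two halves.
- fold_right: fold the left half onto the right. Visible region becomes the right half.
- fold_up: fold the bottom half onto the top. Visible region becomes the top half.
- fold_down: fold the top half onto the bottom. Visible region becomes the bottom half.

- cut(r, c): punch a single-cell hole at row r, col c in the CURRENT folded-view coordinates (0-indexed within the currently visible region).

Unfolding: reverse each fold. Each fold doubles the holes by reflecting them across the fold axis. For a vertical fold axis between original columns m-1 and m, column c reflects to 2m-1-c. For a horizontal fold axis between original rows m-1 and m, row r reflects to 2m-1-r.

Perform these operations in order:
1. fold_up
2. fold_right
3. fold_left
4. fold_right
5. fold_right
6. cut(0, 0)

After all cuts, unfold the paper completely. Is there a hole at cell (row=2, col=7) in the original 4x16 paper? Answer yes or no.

Answer: no

Derivation:
Op 1 fold_up: fold axis h@2; visible region now rows[0,2) x cols[0,16) = 2x16
Op 2 fold_right: fold axis v@8; visible region now rows[0,2) x cols[8,16) = 2x8
Op 3 fold_left: fold axis v@12; visible region now rows[0,2) x cols[8,12) = 2x4
Op 4 fold_right: fold axis v@10; visible region now rows[0,2) x cols[10,12) = 2x2
Op 5 fold_right: fold axis v@11; visible region now rows[0,2) x cols[11,12) = 2x1
Op 6 cut(0, 0): punch at orig (0,11); cuts so far [(0, 11)]; region rows[0,2) x cols[11,12) = 2x1
Unfold 1 (reflect across v@11): 2 holes -> [(0, 10), (0, 11)]
Unfold 2 (reflect across v@10): 4 holes -> [(0, 8), (0, 9), (0, 10), (0, 11)]
Unfold 3 (reflect across v@12): 8 holes -> [(0, 8), (0, 9), (0, 10), (0, 11), (0, 12), (0, 13), (0, 14), (0, 15)]
Unfold 4 (reflect across v@8): 16 holes -> [(0, 0), (0, 1), (0, 2), (0, 3), (0, 4), (0, 5), (0, 6), (0, 7), (0, 8), (0, 9), (0, 10), (0, 11), (0, 12), (0, 13), (0, 14), (0, 15)]
Unfold 5 (reflect across h@2): 32 holes -> [(0, 0), (0, 1), (0, 2), (0, 3), (0, 4), (0, 5), (0, 6), (0, 7), (0, 8), (0, 9), (0, 10), (0, 11), (0, 12), (0, 13), (0, 14), (0, 15), (3, 0), (3, 1), (3, 2), (3, 3), (3, 4), (3, 5), (3, 6), (3, 7), (3, 8), (3, 9), (3, 10), (3, 11), (3, 12), (3, 13), (3, 14), (3, 15)]
Holes: [(0, 0), (0, 1), (0, 2), (0, 3), (0, 4), (0, 5), (0, 6), (0, 7), (0, 8), (0, 9), (0, 10), (0, 11), (0, 12), (0, 13), (0, 14), (0, 15), (3, 0), (3, 1), (3, 2), (3, 3), (3, 4), (3, 5), (3, 6), (3, 7), (3, 8), (3, 9), (3, 10), (3, 11), (3, 12), (3, 13), (3, 14), (3, 15)]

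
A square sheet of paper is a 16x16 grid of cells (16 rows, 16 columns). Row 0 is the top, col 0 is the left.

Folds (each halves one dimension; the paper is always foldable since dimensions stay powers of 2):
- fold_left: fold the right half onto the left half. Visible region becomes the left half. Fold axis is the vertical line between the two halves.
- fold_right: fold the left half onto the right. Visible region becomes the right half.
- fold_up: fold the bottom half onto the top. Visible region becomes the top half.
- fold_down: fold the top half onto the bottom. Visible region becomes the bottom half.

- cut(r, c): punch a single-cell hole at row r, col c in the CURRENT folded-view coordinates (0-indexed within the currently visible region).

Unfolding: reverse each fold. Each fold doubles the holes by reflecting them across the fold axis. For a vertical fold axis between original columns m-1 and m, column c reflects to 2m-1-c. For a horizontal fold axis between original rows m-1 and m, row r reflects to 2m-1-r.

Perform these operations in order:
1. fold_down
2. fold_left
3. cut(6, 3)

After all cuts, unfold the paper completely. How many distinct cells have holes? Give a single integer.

Answer: 4

Derivation:
Op 1 fold_down: fold axis h@8; visible region now rows[8,16) x cols[0,16) = 8x16
Op 2 fold_left: fold axis v@8; visible region now rows[8,16) x cols[0,8) = 8x8
Op 3 cut(6, 3): punch at orig (14,3); cuts so far [(14, 3)]; region rows[8,16) x cols[0,8) = 8x8
Unfold 1 (reflect across v@8): 2 holes -> [(14, 3), (14, 12)]
Unfold 2 (reflect across h@8): 4 holes -> [(1, 3), (1, 12), (14, 3), (14, 12)]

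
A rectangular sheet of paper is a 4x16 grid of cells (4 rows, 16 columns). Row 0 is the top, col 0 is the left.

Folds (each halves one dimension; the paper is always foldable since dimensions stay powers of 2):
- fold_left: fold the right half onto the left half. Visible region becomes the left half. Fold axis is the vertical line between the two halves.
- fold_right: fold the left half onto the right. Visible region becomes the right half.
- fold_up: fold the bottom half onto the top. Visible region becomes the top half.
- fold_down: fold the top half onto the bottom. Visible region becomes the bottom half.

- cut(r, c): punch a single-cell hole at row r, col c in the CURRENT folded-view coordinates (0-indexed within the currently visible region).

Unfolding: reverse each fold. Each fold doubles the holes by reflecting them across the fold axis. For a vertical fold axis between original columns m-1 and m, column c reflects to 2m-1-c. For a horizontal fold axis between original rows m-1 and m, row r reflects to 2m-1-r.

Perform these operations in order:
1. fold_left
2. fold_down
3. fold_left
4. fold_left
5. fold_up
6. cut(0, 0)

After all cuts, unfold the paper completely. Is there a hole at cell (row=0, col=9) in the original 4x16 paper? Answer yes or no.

Answer: no

Derivation:
Op 1 fold_left: fold axis v@8; visible region now rows[0,4) x cols[0,8) = 4x8
Op 2 fold_down: fold axis h@2; visible region now rows[2,4) x cols[0,8) = 2x8
Op 3 fold_left: fold axis v@4; visible region now rows[2,4) x cols[0,4) = 2x4
Op 4 fold_left: fold axis v@2; visible region now rows[2,4) x cols[0,2) = 2x2
Op 5 fold_up: fold axis h@3; visible region now rows[2,3) x cols[0,2) = 1x2
Op 6 cut(0, 0): punch at orig (2,0); cuts so far [(2, 0)]; region rows[2,3) x cols[0,2) = 1x2
Unfold 1 (reflect across h@3): 2 holes -> [(2, 0), (3, 0)]
Unfold 2 (reflect across v@2): 4 holes -> [(2, 0), (2, 3), (3, 0), (3, 3)]
Unfold 3 (reflect across v@4): 8 holes -> [(2, 0), (2, 3), (2, 4), (2, 7), (3, 0), (3, 3), (3, 4), (3, 7)]
Unfold 4 (reflect across h@2): 16 holes -> [(0, 0), (0, 3), (0, 4), (0, 7), (1, 0), (1, 3), (1, 4), (1, 7), (2, 0), (2, 3), (2, 4), (2, 7), (3, 0), (3, 3), (3, 4), (3, 7)]
Unfold 5 (reflect across v@8): 32 holes -> [(0, 0), (0, 3), (0, 4), (0, 7), (0, 8), (0, 11), (0, 12), (0, 15), (1, 0), (1, 3), (1, 4), (1, 7), (1, 8), (1, 11), (1, 12), (1, 15), (2, 0), (2, 3), (2, 4), (2, 7), (2, 8), (2, 11), (2, 12), (2, 15), (3, 0), (3, 3), (3, 4), (3, 7), (3, 8), (3, 11), (3, 12), (3, 15)]
Holes: [(0, 0), (0, 3), (0, 4), (0, 7), (0, 8), (0, 11), (0, 12), (0, 15), (1, 0), (1, 3), (1, 4), (1, 7), (1, 8), (1, 11), (1, 12), (1, 15), (2, 0), (2, 3), (2, 4), (2, 7), (2, 8), (2, 11), (2, 12), (2, 15), (3, 0), (3, 3), (3, 4), (3, 7), (3, 8), (3, 11), (3, 12), (3, 15)]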